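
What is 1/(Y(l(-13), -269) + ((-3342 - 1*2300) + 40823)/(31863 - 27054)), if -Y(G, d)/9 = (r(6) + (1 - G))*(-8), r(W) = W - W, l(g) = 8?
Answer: -1603/796185 ≈ -0.0020134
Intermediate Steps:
r(W) = 0
Y(G, d) = 72 - 72*G (Y(G, d) = -9*(0 + (1 - G))*(-8) = -9*(1 - G)*(-8) = -9*(-8 + 8*G) = 72 - 72*G)
1/(Y(l(-13), -269) + ((-3342 - 1*2300) + 40823)/(31863 - 27054)) = 1/((72 - 72*8) + ((-3342 - 1*2300) + 40823)/(31863 - 27054)) = 1/((72 - 576) + ((-3342 - 2300) + 40823)/4809) = 1/(-504 + (-5642 + 40823)*(1/4809)) = 1/(-504 + 35181*(1/4809)) = 1/(-504 + 11727/1603) = 1/(-796185/1603) = -1603/796185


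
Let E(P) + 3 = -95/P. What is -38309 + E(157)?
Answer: -6015079/157 ≈ -38313.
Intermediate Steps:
E(P) = -3 - 95/P
-38309 + E(157) = -38309 + (-3 - 95/157) = -38309 - 566/157 = -6015079/157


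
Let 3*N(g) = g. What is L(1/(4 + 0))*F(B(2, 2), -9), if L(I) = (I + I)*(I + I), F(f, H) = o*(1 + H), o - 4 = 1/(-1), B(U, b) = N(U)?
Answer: -6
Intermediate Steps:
N(g) = g/3
B(U, b) = U/3
o = 3 (o = 4 + 1/(-1) = 4 - 1 = 3)
F(f, H) = 3 + 3*H (F(f, H) = 3*(1 + H) = 3 + 3*H)
L(I) = 4*I² (L(I) = (2*I)*(2*I) = 4*I²)
L(1/(4 + 0))*F(B(2, 2), -9) = (4*(1/(4 + 0))²)*(3 + 3*(-9)) = (4*(1/4)²)*(3 - 27) = (4*(¼)²)*(-24) = (4*(1/16))*(-24) = (¼)*(-24) = -6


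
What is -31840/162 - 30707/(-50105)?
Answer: -795184333/4058505 ≈ -195.93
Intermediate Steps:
-31840/162 - 30707/(-50105) = -31840*1/162 - 30707*(-1/50105) = -15920/81 + 30707/50105 = -795184333/4058505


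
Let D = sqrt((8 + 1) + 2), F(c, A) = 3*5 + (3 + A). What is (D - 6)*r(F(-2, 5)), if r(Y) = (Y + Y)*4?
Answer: -1104 + 184*sqrt(11) ≈ -493.74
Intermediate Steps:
F(c, A) = 18 + A (F(c, A) = 15 + (3 + A) = 18 + A)
D = sqrt(11) (D = sqrt(9 + 2) = sqrt(11) ≈ 3.3166)
r(Y) = 8*Y (r(Y) = (2*Y)*4 = 8*Y)
(D - 6)*r(F(-2, 5)) = (sqrt(11) - 6)*(8*(18 + 5)) = (-6 + sqrt(11))*(8*23) = (-6 + sqrt(11))*184 = -1104 + 184*sqrt(11)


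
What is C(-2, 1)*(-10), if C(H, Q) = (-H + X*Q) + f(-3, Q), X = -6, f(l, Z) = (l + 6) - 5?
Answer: 60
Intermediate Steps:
f(l, Z) = 1 + l (f(l, Z) = (6 + l) - 5 = 1 + l)
C(H, Q) = -2 - H - 6*Q (C(H, Q) = (-H - 6*Q) + (1 - 3) = (-H - 6*Q) - 2 = -2 - H - 6*Q)
C(-2, 1)*(-10) = (-2 - 1*(-2) - 6*1)*(-10) = (-2 + 2 - 6)*(-10) = -6*(-10) = 60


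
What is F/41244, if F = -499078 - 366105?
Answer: -865183/41244 ≈ -20.977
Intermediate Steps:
F = -865183
F/41244 = -865183/41244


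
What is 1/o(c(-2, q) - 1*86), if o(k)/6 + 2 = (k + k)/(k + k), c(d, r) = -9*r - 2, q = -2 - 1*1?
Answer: -⅙ ≈ -0.16667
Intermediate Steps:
q = -3 (q = -2 - 1 = -3)
c(d, r) = -2 - 9*r
o(k) = -6 (o(k) = -12 + 6*((k + k)/(k + k)) = -12 + 6*((2*k)/((2*k))) = -12 + 6*((2*k)*(1/(2*k))) = -12 + 6*1 = -12 + 6 = -6)
1/o(c(-2, q) - 1*86) = 1/(-6) = -⅙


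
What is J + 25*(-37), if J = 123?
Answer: -802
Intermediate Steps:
J + 25*(-37) = 123 + 25*(-37) = 123 - 925 = -802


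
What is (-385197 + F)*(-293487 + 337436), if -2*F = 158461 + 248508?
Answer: -51743926487/2 ≈ -2.5872e+10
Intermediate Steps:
F = -406969/2 (F = -(158461 + 248508)/2 = -½*406969 = -406969/2 ≈ -2.0348e+5)
(-385197 + F)*(-293487 + 337436) = (-385197 - 406969/2)*(-293487 + 337436) = -1177363/2*43949 = -51743926487/2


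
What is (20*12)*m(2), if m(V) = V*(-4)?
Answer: -1920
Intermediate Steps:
m(V) = -4*V
(20*12)*m(2) = (20*12)*(-4*2) = 240*(-8) = -1920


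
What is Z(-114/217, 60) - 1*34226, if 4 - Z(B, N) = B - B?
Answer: -34222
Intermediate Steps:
Z(B, N) = 4 (Z(B, N) = 4 - (B - B) = 4 - 1*0 = 4 + 0 = 4)
Z(-114/217, 60) - 1*34226 = 4 - 1*34226 = 4 - 34226 = -34222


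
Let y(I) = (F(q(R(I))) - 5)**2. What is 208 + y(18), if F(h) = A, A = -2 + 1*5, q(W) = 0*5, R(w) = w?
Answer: 212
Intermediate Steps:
q(W) = 0
A = 3 (A = -2 + 5 = 3)
F(h) = 3
y(I) = 4 (y(I) = (3 - 5)**2 = (-2)**2 = 4)
208 + y(18) = 208 + 4 = 212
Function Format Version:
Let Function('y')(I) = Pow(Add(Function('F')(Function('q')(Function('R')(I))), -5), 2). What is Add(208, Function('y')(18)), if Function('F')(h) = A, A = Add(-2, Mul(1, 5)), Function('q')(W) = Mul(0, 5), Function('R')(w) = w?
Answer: 212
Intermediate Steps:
Function('q')(W) = 0
A = 3 (A = Add(-2, 5) = 3)
Function('F')(h) = 3
Function('y')(I) = 4 (Function('y')(I) = Pow(Add(3, -5), 2) = Pow(-2, 2) = 4)
Add(208, Function('y')(18)) = Add(208, 4) = 212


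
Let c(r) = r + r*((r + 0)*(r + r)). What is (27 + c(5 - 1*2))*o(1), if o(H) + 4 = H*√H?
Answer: -252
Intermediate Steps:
c(r) = r + 2*r³ (c(r) = r + r*(r*(2*r)) = r + r*(2*r²) = r + 2*r³)
o(H) = -4 + H^(3/2) (o(H) = -4 + H*√H = -4 + H^(3/2))
(27 + c(5 - 1*2))*o(1) = (27 + ((5 - 1*2) + 2*(5 - 1*2)³))*(-4 + 1^(3/2)) = (27 + ((5 - 2) + 2*(5 - 2)³))*(-4 + 1) = (27 + (3 + 2*3³))*(-3) = (27 + (3 + 2*27))*(-3) = (27 + (3 + 54))*(-3) = (27 + 57)*(-3) = 84*(-3) = -252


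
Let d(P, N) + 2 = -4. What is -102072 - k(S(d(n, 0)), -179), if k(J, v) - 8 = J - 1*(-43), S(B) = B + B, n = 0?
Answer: -102111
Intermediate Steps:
d(P, N) = -6 (d(P, N) = -2 - 4 = -6)
S(B) = 2*B
k(J, v) = 51 + J (k(J, v) = 8 + (J - 1*(-43)) = 8 + (J + 43) = 8 + (43 + J) = 51 + J)
-102072 - k(S(d(n, 0)), -179) = -102072 - (51 + 2*(-6)) = -102072 - (51 - 12) = -102072 - 1*39 = -102072 - 39 = -102111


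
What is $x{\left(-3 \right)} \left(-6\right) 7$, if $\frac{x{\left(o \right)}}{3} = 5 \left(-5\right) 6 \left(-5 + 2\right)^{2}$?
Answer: $170100$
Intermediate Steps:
$x{\left(o \right)} = -4050$ ($x{\left(o \right)} = 3 \cdot 5 \left(-5\right) 6 \left(-5 + 2\right)^{2} = 3 \left(-25\right) 6 \left(-3\right)^{2} = 3 \left(\left(-150\right) 9\right) = 3 \left(-1350\right) = -4050$)
$x{\left(-3 \right)} \left(-6\right) 7 = \left(-4050\right) \left(-6\right) 7 = 24300 \cdot 7 = 170100$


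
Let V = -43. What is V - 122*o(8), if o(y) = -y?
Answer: 933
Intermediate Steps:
V - 122*o(8) = -43 - (-122)*8 = -43 - 122*(-8) = -43 + 976 = 933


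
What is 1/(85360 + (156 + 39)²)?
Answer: 1/123385 ≈ 8.1047e-6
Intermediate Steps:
1/(85360 + (156 + 39)²) = 1/(85360 + 195²) = 1/(85360 + 38025) = 1/123385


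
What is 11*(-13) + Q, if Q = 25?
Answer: -118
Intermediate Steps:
11*(-13) + Q = 11*(-13) + 25 = -143 + 25 = -118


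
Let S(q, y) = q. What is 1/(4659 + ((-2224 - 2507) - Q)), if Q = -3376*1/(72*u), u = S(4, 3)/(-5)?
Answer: -18/2351 ≈ -0.0076563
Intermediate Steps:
u = -4/5 (u = 4/(-5) = 4*(-1/5) = -4/5 ≈ -0.80000)
Q = 1055/18 (Q = -3376/(-4/5*8*9) = -3376/((-32/5*9)) = -3376/(-288/5) = -3376*(-5/288) = 1055/18 ≈ 58.611)
1/(4659 + ((-2224 - 2507) - Q)) = 1/(4659 + ((-2224 - 2507) - 1*1055/18)) = 1/(4659 + (-4731 - 1055/18)) = 1/(4659 - 86213/18) = 1/(-2351/18) = -18/2351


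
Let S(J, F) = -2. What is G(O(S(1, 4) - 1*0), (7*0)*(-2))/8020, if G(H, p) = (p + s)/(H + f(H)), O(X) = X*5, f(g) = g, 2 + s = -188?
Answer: 19/16040 ≈ 0.0011845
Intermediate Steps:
s = -190 (s = -2 - 188 = -190)
O(X) = 5*X
G(H, p) = (-190 + p)/(2*H) (G(H, p) = (p - 190)/(H + H) = (-190 + p)/((2*H)) = (-190 + p)*(1/(2*H)) = (-190 + p)/(2*H))
G(O(S(1, 4) - 1*0), (7*0)*(-2))/8020 = ((-190 + (7*0)*(-2))/(2*((5*(-2 - 1*0)))))/8020 = ((-190 + 0*(-2))/(2*((5*(-2 + 0)))))*(1/8020) = ((-190 + 0)/(2*((5*(-2)))))*(1/8020) = ((½)*(-190)/(-10))*(1/8020) = ((½)*(-⅒)*(-190))*(1/8020) = (19/2)*(1/8020) = 19/16040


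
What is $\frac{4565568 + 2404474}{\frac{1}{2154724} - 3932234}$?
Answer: $- \frac{15018516778408}{8472878973415} \approx -1.7725$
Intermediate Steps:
$\frac{4565568 + 2404474}{\frac{1}{2154724} - 3932234} = \frac{6970042}{\frac{1}{2154724} - 3932234} = \frac{6970042}{- \frac{8472878973415}{2154724}} = 6970042 \left(- \frac{2154724}{8472878973415}\right) = - \frac{15018516778408}{8472878973415}$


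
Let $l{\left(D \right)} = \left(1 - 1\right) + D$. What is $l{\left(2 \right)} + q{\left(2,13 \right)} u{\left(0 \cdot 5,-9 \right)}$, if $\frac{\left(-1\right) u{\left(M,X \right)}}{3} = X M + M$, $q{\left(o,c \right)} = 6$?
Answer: $2$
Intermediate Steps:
$l{\left(D \right)} = D$ ($l{\left(D \right)} = 0 + D = D$)
$u{\left(M,X \right)} = - 3 M - 3 M X$ ($u{\left(M,X \right)} = - 3 \left(X M + M\right) = - 3 \left(M X + M\right) = - 3 \left(M + M X\right) = - 3 M - 3 M X$)
$l{\left(2 \right)} + q{\left(2,13 \right)} u{\left(0 \cdot 5,-9 \right)} = 2 + 6 \left(- 3 \cdot 0 \cdot 5 \left(1 - 9\right)\right) = 2 + 6 \left(\left(-3\right) 0 \left(-8\right)\right) = 2 + 6 \cdot 0 = 2 + 0 = 2$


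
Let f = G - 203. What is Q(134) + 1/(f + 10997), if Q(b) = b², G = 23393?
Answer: 613861773/34187 ≈ 17956.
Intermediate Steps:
f = 23190 (f = 23393 - 203 = 23190)
Q(134) + 1/(f + 10997) = 134² + 1/(23190 + 10997) = 17956 + 1/34187 = 613861773/34187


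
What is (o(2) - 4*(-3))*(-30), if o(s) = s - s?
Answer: -360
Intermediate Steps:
o(s) = 0
(o(2) - 4*(-3))*(-30) = (0 - 4*(-3))*(-30) = (0 + 12)*(-30) = 12*(-30) = -360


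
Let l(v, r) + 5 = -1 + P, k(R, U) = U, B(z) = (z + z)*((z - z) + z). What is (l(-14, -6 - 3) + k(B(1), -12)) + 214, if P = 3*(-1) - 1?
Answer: 192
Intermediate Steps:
P = -4 (P = -3 - 1 = -4)
B(z) = 2*z² (B(z) = (2*z)*(0 + z) = (2*z)*z = 2*z²)
l(v, r) = -10 (l(v, r) = -5 + (-1 - 4) = -5 - 5 = -10)
(l(-14, -6 - 3) + k(B(1), -12)) + 214 = (-10 - 12) + 214 = -22 + 214 = 192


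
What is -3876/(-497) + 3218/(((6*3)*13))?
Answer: 1253165/58149 ≈ 21.551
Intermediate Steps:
-3876/(-497) + 3218/(((6*3)*13)) = -3876*(-1/497) + 3218/((18*13)) = 3876/497 + 3218/234 = 3876/497 + 3218*(1/234) = 3876/497 + 1609/117 = 1253165/58149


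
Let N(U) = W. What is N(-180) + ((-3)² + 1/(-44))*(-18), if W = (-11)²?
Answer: -893/22 ≈ -40.591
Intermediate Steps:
W = 121
N(U) = 121
N(-180) + ((-3)² + 1/(-44))*(-18) = 121 + ((-3)² + 1/(-44))*(-18) = 121 + (9 - 1/44)*(-18) = 121 + (395/44)*(-18) = 121 - 3555/22 = -893/22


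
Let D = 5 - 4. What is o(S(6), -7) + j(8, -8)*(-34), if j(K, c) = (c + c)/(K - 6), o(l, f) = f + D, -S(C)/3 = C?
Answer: 266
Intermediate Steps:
D = 1
S(C) = -3*C
o(l, f) = 1 + f (o(l, f) = f + 1 = 1 + f)
j(K, c) = 2*c/(-6 + K) (j(K, c) = (2*c)/(-6 + K) = 2*c/(-6 + K))
o(S(6), -7) + j(8, -8)*(-34) = (1 - 7) + (2*(-8)/(-6 + 8))*(-34) = -6 + (2*(-8)/2)*(-34) = -6 + (2*(-8)*(½))*(-34) = -6 - 8*(-34) = -6 + 272 = 266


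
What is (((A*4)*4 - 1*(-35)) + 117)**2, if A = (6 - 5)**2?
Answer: 28224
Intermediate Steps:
A = 1 (A = 1**2 = 1)
(((A*4)*4 - 1*(-35)) + 117)**2 = (((1*4)*4 - 1*(-35)) + 117)**2 = ((4*4 + 35) + 117)**2 = ((16 + 35) + 117)**2 = (51 + 117)**2 = 168**2 = 28224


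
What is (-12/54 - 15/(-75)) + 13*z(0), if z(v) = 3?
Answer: 1754/45 ≈ 38.978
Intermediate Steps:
(-12/54 - 15/(-75)) + 13*z(0) = (-12/54 - 15/(-75)) + 13*3 = (-12*1/54 - 15*(-1/75)) + 39 = (-2/9 + ⅕) + 39 = -1/45 + 39 = 1754/45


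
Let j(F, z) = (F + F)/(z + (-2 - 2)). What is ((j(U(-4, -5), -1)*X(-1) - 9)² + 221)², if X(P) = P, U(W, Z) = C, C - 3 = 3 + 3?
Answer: 39112516/625 ≈ 62580.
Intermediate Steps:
C = 9 (C = 3 + (3 + 3) = 3 + 6 = 9)
U(W, Z) = 9
j(F, z) = 2*F/(-4 + z) (j(F, z) = (2*F)/(z - 4) = (2*F)/(-4 + z) = 2*F/(-4 + z))
((j(U(-4, -5), -1)*X(-1) - 9)² + 221)² = (((2*9/(-4 - 1))*(-1) - 9)² + 221)² = (((2*9/(-5))*(-1) - 9)² + 221)² = (((2*9*(-⅕))*(-1) - 9)² + 221)² = ((-18/5*(-1) - 9)² + 221)² = ((18/5 - 9)² + 221)² = ((-27/5)² + 221)² = (729/25 + 221)² = (6254/25)² = 39112516/625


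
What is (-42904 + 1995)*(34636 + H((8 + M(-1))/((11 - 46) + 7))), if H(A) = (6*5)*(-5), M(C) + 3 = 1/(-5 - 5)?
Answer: -1410787774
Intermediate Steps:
M(C) = -31/10 (M(C) = -3 + 1/(-5 - 5) = -3 + 1/(-10) = -3 - ⅒ = -31/10)
H(A) = -150 (H(A) = 30*(-5) = -150)
(-42904 + 1995)*(34636 + H((8 + M(-1))/((11 - 46) + 7))) = (-42904 + 1995)*(34636 - 150) = -40909*34486 = -1410787774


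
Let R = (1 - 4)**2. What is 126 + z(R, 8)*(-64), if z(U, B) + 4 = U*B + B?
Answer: -4738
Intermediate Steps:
R = 9 (R = (-3)**2 = 9)
z(U, B) = -4 + B + B*U (z(U, B) = -4 + (U*B + B) = -4 + (B*U + B) = -4 + (B + B*U) = -4 + B + B*U)
126 + z(R, 8)*(-64) = 126 + (-4 + 8 + 8*9)*(-64) = 126 + (-4 + 8 + 72)*(-64) = 126 + 76*(-64) = 126 - 4864 = -4738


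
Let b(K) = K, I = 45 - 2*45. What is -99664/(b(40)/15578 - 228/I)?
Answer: -1455530430/74033 ≈ -19661.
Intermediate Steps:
I = -45 (I = 45 - 90 = -45)
-99664/(b(40)/15578 - 228/I) = -99664/(40/15578 - 228/(-45)) = -99664/(40*(1/15578) - 228*(-1/45)) = -99664/(20/7789 + 76/15) = -99664/592264/116835 = -99664*116835/592264 = -1455530430/74033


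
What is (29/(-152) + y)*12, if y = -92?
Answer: -42039/38 ≈ -1106.3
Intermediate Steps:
(29/(-152) + y)*12 = (29/(-152) - 92)*12 = (29*(-1/152) - 92)*12 = (-29/152 - 92)*12 = -14013/152*12 = -42039/38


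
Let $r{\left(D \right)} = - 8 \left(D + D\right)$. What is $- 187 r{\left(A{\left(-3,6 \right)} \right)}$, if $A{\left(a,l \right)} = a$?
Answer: $-8976$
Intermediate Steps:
$r{\left(D \right)} = - 16 D$ ($r{\left(D \right)} = - 8 \cdot 2 D = - 16 D$)
$- 187 r{\left(A{\left(-3,6 \right)} \right)} = - 187 \left(\left(-16\right) \left(-3\right)\right) = \left(-187\right) 48 = -8976$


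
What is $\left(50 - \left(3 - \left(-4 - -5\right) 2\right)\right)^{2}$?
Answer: $2401$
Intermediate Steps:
$\left(50 - \left(3 - \left(-4 - -5\right) 2\right)\right)^{2} = \left(50 - \left(3 - \left(-4 + 5\right) 2\right)\right)^{2} = \left(50 + \left(1 \cdot 2 - 3\right)\right)^{2} = \left(50 + \left(2 - 3\right)\right)^{2} = \left(50 - 1\right)^{2} = 49^{2} = 2401$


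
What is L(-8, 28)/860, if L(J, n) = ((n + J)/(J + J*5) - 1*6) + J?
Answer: -173/10320 ≈ -0.016764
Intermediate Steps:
L(J, n) = -6 + J + (J + n)/(6*J) (L(J, n) = ((J + n)/(J + 5*J) - 6) + J = ((J + n)/((6*J)) - 6) + J = ((J + n)*(1/(6*J)) - 6) + J = ((J + n)/(6*J) - 6) + J = (-6 + (J + n)/(6*J)) + J = -6 + J + (J + n)/(6*J))
L(-8, 28)/860 = (-35/6 - 8 + (⅙)*28/(-8))/860 = (-35/6 - 8 + (⅙)*28*(-⅛))*(1/860) = (-35/6 - 8 - 7/12)*(1/860) = -173/12*1/860 = -173/10320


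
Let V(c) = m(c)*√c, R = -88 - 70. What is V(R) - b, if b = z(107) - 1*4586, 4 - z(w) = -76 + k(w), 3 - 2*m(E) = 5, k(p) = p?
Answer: 4613 - I*√158 ≈ 4613.0 - 12.57*I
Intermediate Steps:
m(E) = -1 (m(E) = 3/2 - ½*5 = 3/2 - 5/2 = -1)
R = -158
V(c) = -√c
z(w) = 80 - w (z(w) = 4 - (-76 + w) = 4 + (76 - w) = 80 - w)
b = -4613 (b = (80 - 1*107) - 1*4586 = (80 - 107) - 4586 = -27 - 4586 = -4613)
V(R) - b = -√(-158) - 1*(-4613) = -I*√158 + 4613 = 4613 - I*√158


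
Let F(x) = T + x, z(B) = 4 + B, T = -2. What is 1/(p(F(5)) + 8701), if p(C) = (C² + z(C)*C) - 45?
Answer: 1/8686 ≈ 0.00011513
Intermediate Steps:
F(x) = -2 + x
p(C) = -45 + C² + C*(4 + C) (p(C) = (C² + (4 + C)*C) - 45 = (C² + C*(4 + C)) - 45 = -45 + C² + C*(4 + C))
1/(p(F(5)) + 8701) = 1/((-45 + (-2 + 5)² + (-2 + 5)*(4 + (-2 + 5))) + 8701) = 1/((-45 + 3² + 3*(4 + 3)) + 8701) = 1/((-45 + 9 + 3*7) + 8701) = 1/((-45 + 9 + 21) + 8701) = 1/(-15 + 8701) = 1/8686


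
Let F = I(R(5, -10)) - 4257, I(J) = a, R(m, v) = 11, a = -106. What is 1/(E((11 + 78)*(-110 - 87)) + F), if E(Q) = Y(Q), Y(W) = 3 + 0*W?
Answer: -1/4360 ≈ -0.00022936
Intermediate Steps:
Y(W) = 3 (Y(W) = 3 + 0 = 3)
E(Q) = 3
I(J) = -106
F = -4363 (F = -106 - 4257 = -4363)
1/(E((11 + 78)*(-110 - 87)) + F) = 1/(3 - 4363) = 1/(-4360) = -1/4360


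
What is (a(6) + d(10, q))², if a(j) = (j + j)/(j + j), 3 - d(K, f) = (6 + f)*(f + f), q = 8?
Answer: 48400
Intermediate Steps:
d(K, f) = 3 - 2*f*(6 + f) (d(K, f) = 3 - (6 + f)*(f + f) = 3 - (6 + f)*2*f = 3 - 2*f*(6 + f))
a(j) = 1 (a(j) = (2*j)/((2*j)) = (2*j)*(1/(2*j)) = 1)
(a(6) + d(10, q))² = (1 + (3 - 12*8 - 2*8²))² = (1 + (3 - 96 - 2*64))² = (1 + (3 - 96 - 128))² = (1 - 221)² = (-220)² = 48400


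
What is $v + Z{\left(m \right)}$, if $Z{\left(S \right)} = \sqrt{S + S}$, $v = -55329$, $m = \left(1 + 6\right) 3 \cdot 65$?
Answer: $-55329 + \sqrt{2730} \approx -55277.0$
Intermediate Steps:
$m = 1365$ ($m = 7 \cdot 3 \cdot 65 = 21 \cdot 65 = 1365$)
$Z{\left(S \right)} = \sqrt{2} \sqrt{S}$ ($Z{\left(S \right)} = \sqrt{2 S} = \sqrt{2} \sqrt{S}$)
$v + Z{\left(m \right)} = -55329 + \sqrt{2} \sqrt{1365} = -55329 + \sqrt{2730}$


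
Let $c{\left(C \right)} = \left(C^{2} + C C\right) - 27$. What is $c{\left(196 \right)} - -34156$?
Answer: $110961$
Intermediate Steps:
$c{\left(C \right)} = -27 + 2 C^{2}$ ($c{\left(C \right)} = \left(C^{2} + C^{2}\right) - 27 = 2 C^{2} - 27 = -27 + 2 C^{2}$)
$c{\left(196 \right)} - -34156 = \left(-27 + 2 \cdot 196^{2}\right) - -34156 = \left(-27 + 2 \cdot 38416\right) + 34156 = \left(-27 + 76832\right) + 34156 = 76805 + 34156 = 110961$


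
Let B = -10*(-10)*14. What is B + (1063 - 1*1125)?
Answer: 1338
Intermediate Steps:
B = 1400 (B = 100*14 = 1400)
B + (1063 - 1*1125) = 1400 + (1063 - 1*1125) = 1400 + (1063 - 1125) = 1400 - 62 = 1338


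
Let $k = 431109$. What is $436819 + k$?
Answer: $867928$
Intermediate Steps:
$436819 + k = 436819 + 431109 = 867928$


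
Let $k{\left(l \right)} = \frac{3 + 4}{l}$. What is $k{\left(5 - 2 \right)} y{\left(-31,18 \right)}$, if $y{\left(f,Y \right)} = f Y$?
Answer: $-1302$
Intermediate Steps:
$k{\left(l \right)} = \frac{7}{l}$
$y{\left(f,Y \right)} = Y f$
$k{\left(5 - 2 \right)} y{\left(-31,18 \right)} = \frac{7}{5 - 2} \cdot 18 \left(-31\right) = \frac{7}{5 - 2} \left(-558\right) = \frac{7}{3} \left(-558\right) = -1302$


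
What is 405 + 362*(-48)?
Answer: -16971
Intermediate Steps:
405 + 362*(-48) = 405 - 17376 = -16971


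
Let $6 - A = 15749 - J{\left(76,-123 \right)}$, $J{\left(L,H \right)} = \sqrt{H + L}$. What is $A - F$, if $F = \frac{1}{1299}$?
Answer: $- \frac{20450158}{1299} + i \sqrt{47} \approx -15743.0 + 6.8557 i$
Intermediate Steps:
$A = -15743 + i \sqrt{47}$ ($A = 6 - \left(15749 - \sqrt{-123 + 76}\right) = 6 - \left(15749 - \sqrt{-47}\right) = 6 - \left(15749 - i \sqrt{47}\right) = -15743 + i \sqrt{47} \approx -15743.0 + 6.8557 i$)
$F = \frac{1}{1299} \approx 0.00076982$
$A - F = \left(-15743 + i \sqrt{47}\right) - \frac{1}{1299} = - \frac{20450158}{1299} + i \sqrt{47}$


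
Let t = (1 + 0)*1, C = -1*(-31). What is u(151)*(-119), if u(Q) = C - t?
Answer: -3570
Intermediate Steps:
C = 31
t = 1 (t = 1*1 = 1)
u(Q) = 30 (u(Q) = 31 - 1*1 = 31 - 1 = 30)
u(151)*(-119) = 30*(-119) = -3570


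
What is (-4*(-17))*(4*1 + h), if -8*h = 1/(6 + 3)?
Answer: 4879/18 ≈ 271.06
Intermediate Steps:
h = -1/72 (h = -1/(8*(6 + 3)) = -⅛/9 = -⅛*⅑ = -1/72 ≈ -0.013889)
(-4*(-17))*(4*1 + h) = (-4*(-17))*(4*1 - 1/72) = 68*(4 - 1/72) = 68*(287/72) = 4879/18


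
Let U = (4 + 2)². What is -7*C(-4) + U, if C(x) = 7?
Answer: -13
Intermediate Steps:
U = 36 (U = 6² = 36)
-7*C(-4) + U = -7*7 + 36 = -49 + 36 = -13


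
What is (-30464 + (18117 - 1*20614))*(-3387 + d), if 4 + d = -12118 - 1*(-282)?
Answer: 501897147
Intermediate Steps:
d = -11840 (d = -4 + (-12118 - 1*(-282)) = -4 + (-12118 + 282) = -4 - 11836 = -11840)
(-30464 + (18117 - 1*20614))*(-3387 + d) = (-30464 + (18117 - 1*20614))*(-3387 - 11840) = (-30464 + (18117 - 20614))*(-15227) = (-30464 - 2497)*(-15227) = -32961*(-15227) = 501897147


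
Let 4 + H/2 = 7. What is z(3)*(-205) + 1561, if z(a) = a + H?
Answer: -284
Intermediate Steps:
H = 6 (H = -8 + 2*7 = -8 + 14 = 6)
z(a) = 6 + a (z(a) = a + 6 = 6 + a)
z(3)*(-205) + 1561 = (6 + 3)*(-205) + 1561 = 9*(-205) + 1561 = -1845 + 1561 = -284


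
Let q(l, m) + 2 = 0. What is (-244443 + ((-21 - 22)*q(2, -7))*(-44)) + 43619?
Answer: -204608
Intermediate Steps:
q(l, m) = -2 (q(l, m) = -2 + 0 = -2)
(-244443 + ((-21 - 22)*q(2, -7))*(-44)) + 43619 = (-244443 + ((-21 - 22)*(-2))*(-44)) + 43619 = (-244443 - 43*(-2)*(-44)) + 43619 = (-244443 + 86*(-44)) + 43619 = (-244443 - 3784) + 43619 = -248227 + 43619 = -204608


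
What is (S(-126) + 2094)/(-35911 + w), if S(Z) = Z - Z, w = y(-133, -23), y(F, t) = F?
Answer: -1047/18022 ≈ -0.058096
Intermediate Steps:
w = -133
S(Z) = 0
(S(-126) + 2094)/(-35911 + w) = (0 + 2094)/(-35911 - 133) = 2094/(-36044) = 2094*(-1/36044) = -1047/18022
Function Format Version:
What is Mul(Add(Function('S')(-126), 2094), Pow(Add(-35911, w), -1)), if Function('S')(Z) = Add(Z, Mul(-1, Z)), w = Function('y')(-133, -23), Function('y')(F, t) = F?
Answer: Rational(-1047, 18022) ≈ -0.058096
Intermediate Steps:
w = -133
Function('S')(Z) = 0
Mul(Add(Function('S')(-126), 2094), Pow(Add(-35911, w), -1)) = Mul(Add(0, 2094), Pow(Add(-35911, -133), -1)) = Mul(2094, Pow(-36044, -1)) = Mul(2094, Rational(-1, 36044)) = Rational(-1047, 18022)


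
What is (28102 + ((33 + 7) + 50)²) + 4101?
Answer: 40303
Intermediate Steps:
(28102 + ((33 + 7) + 50)²) + 4101 = (28102 + (40 + 50)²) + 4101 = (28102 + 90²) + 4101 = (28102 + 8100) + 4101 = 36202 + 4101 = 40303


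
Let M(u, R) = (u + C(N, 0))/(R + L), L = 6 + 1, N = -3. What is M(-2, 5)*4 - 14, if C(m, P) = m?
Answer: -47/3 ≈ -15.667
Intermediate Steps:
L = 7
M(u, R) = (-3 + u)/(7 + R) (M(u, R) = (u - 3)/(R + 7) = (-3 + u)/(7 + R))
M(-2, 5)*4 - 14 = ((-3 - 2)/(7 + 5))*4 - 14 = (-5/12)*4 - 14 = ((1/12)*(-5))*4 - 14 = -5/12*4 - 14 = -5/3 - 14 = -47/3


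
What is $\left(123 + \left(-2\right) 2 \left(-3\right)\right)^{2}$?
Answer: $18225$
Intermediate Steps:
$\left(123 + \left(-2\right) 2 \left(-3\right)\right)^{2} = \left(123 - -12\right)^{2} = \left(123 + 12\right)^{2} = 135^{2} = 18225$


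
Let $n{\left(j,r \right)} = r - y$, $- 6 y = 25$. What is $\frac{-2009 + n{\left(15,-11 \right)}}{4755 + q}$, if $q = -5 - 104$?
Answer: $- \frac{12095}{27876} \approx -0.43389$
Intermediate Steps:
$y = - \frac{25}{6}$ ($y = \left(- \frac{1}{6}\right) 25 = - \frac{25}{6} \approx -4.1667$)
$n{\left(j,r \right)} = \frac{25}{6} + r$ ($n{\left(j,r \right)} = r - - \frac{25}{6} = r + \frac{25}{6} = \frac{25}{6} + r$)
$q = -109$ ($q = -5 - 104 = -109$)
$\frac{-2009 + n{\left(15,-11 \right)}}{4755 + q} = \frac{-2009 + \left(\frac{25}{6} - 11\right)}{4755 - 109} = \frac{-2009 - \frac{41}{6}}{4646} = \left(- \frac{12095}{6}\right) \frac{1}{4646} = - \frac{12095}{27876}$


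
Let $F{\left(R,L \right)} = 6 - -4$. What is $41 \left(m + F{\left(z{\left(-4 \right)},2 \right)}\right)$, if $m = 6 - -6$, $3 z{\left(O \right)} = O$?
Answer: $902$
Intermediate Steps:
$z{\left(O \right)} = \frac{O}{3}$
$F{\left(R,L \right)} = 10$ ($F{\left(R,L \right)} = 6 + 4 = 10$)
$m = 12$ ($m = 6 + 6 = 12$)
$41 \left(m + F{\left(z{\left(-4 \right)},2 \right)}\right) = 41 \left(12 + 10\right) = 41 \cdot 22 = 902$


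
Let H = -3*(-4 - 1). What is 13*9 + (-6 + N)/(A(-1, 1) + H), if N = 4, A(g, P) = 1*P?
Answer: 935/8 ≈ 116.88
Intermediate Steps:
A(g, P) = P
H = 15 (H = -3*(-5) = 15)
13*9 + (-6 + N)/(A(-1, 1) + H) = 13*9 + (-6 + 4)/(1 + 15) = 117 - 2/16 = 117 - 2*1/16 = 117 - 1/8 = 935/8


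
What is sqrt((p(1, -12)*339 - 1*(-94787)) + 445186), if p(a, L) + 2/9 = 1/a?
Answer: 13*sqrt(28770)/3 ≈ 735.01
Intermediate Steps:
p(a, L) = -2/9 + 1/a
sqrt((p(1, -12)*339 - 1*(-94787)) + 445186) = sqrt(((-2/9 + 1/1)*339 - 1*(-94787)) + 445186) = sqrt(((-2/9 + 1)*339 + 94787) + 445186) = sqrt(((7/9)*339 + 94787) + 445186) = sqrt((791/3 + 94787) + 445186) = sqrt(285152/3 + 445186) = sqrt(1620710/3) = 13*sqrt(28770)/3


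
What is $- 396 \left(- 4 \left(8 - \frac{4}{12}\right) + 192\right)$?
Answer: $-63888$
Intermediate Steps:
$- 396 \left(- 4 \left(8 - \frac{4}{12}\right) + 192\right) = - 396 \left(- 4 \left(8 - \frac{1}{3}\right) + 192\right) = - 396 \left(\left(-4\right) \frac{23}{3} + 192\right) = - 396 \left(- \frac{92}{3} + 192\right) = \left(-396\right) \frac{484}{3} = -63888$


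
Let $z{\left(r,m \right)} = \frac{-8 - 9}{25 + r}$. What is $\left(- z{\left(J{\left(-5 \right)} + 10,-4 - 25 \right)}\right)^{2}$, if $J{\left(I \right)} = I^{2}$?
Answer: $\frac{289}{3600} \approx 0.080278$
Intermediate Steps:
$z{\left(r,m \right)} = - \frac{17}{25 + r}$
$\left(- z{\left(J{\left(-5 \right)} + 10,-4 - 25 \right)}\right)^{2} = \left(- \frac{-17}{25 + \left(\left(-5\right)^{2} + 10\right)}\right)^{2} = \left(- \frac{-17}{25 + \left(25 + 10\right)}\right)^{2} = \left(- \frac{-17}{25 + 35}\right)^{2} = \left(- \frac{-17}{60}\right)^{2} = \left(\left(-1\right) \left(- \frac{17}{60}\right)\right)^{2} = \left(\frac{17}{60}\right)^{2} = \frac{289}{3600}$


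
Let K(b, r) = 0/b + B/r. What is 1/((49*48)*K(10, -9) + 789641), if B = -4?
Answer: 3/2372059 ≈ 1.2647e-6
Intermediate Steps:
K(b, r) = -4/r (K(b, r) = 0/b - 4/r = 0 - 4/r = -4/r)
1/((49*48)*K(10, -9) + 789641) = 1/((49*48)*(-4/(-9)) + 789641) = 1/(2352*(-4*(-⅑)) + 789641) = 1/(2352*(4/9) + 789641) = 1/(3136/3 + 789641) = 1/(2372059/3) = 3/2372059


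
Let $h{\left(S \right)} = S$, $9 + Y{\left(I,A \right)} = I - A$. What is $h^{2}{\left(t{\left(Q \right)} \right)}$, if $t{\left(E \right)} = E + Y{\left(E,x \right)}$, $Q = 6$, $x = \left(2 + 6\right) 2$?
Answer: $169$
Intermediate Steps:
$x = 16$ ($x = 8 \cdot 2 = 16$)
$Y{\left(I,A \right)} = -9 + I - A$ ($Y{\left(I,A \right)} = -9 - \left(A - I\right) = -9 + I - A$)
$t{\left(E \right)} = -25 + 2 E$ ($t{\left(E \right)} = E - \left(25 - E\right) = E + \left(-25 + E\right) = -25 + 2 E$)
$h^{2}{\left(t{\left(Q \right)} \right)} = \left(-25 + 2 \cdot 6\right)^{2} = \left(-25 + 12\right)^{2} = \left(-13\right)^{2} = 169$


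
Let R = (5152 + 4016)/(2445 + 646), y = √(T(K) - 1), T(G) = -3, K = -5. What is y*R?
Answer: 18336*I/3091 ≈ 5.9321*I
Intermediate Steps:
y = 2*I (y = √(-3 - 1) = √(-4) = 2*I ≈ 2.0*I)
R = 9168/3091 ≈ 2.9660
y*R = (2*I)*(9168/3091) = 18336*I/3091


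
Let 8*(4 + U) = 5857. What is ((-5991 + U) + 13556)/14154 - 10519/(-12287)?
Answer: 668756141/463760528 ≈ 1.4420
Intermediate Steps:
U = 5825/8 (U = -4 + (⅛)*5857 = -4 + 5857/8 = 5825/8 ≈ 728.13)
((-5991 + U) + 13556)/14154 - 10519/(-12287) = ((-5991 + 5825/8) + 13556)/14154 - 10519/(-12287) = (-42103/8 + 13556)*(1/14154) - 10519*(-1/12287) = (66345/8)*(1/14154) + 10519/12287 = 22115/37744 + 10519/12287 = 668756141/463760528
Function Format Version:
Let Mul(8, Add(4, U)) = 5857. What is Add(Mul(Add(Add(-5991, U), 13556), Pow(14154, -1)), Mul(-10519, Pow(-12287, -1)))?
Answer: Rational(668756141, 463760528) ≈ 1.4420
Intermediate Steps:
U = Rational(5825, 8) (U = Add(-4, Mul(Rational(1, 8), 5857)) = Add(-4, Rational(5857, 8)) = Rational(5825, 8) ≈ 728.13)
Add(Mul(Add(Add(-5991, U), 13556), Pow(14154, -1)), Mul(-10519, Pow(-12287, -1))) = Add(Mul(Add(Add(-5991, Rational(5825, 8)), 13556), Pow(14154, -1)), Mul(-10519, Pow(-12287, -1))) = Add(Mul(Add(Rational(-42103, 8), 13556), Rational(1, 14154)), Mul(-10519, Rational(-1, 12287))) = Add(Mul(Rational(66345, 8), Rational(1, 14154)), Rational(10519, 12287)) = Add(Rational(22115, 37744), Rational(10519, 12287)) = Rational(668756141, 463760528)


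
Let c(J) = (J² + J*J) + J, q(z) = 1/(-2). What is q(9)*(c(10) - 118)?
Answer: -46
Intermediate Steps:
q(z) = -½
c(J) = J + 2*J² (c(J) = (J² + J²) + J = 2*J² + J = J + 2*J²)
q(9)*(c(10) - 118) = -(10*(1 + 2*10) - 118)/2 = -(10*(1 + 20) - 118)/2 = -(10*21 - 118)/2 = -(210 - 118)/2 = -½*92 = -46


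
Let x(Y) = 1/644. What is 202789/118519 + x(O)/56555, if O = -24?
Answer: 321124498213/187679577260 ≈ 1.7110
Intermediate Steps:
x(Y) = 1/644
202789/118519 + x(O)/56555 = 202789/118519 + (1/644)/56555 = 202789*(1/118519) + (1/644)*(1/56555) = 202789/118519 + 1/36421420 = 321124498213/187679577260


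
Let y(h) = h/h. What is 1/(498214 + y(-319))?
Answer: 1/498215 ≈ 2.0072e-6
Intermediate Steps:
y(h) = 1
1/(498214 + y(-319)) = 1/(498214 + 1) = 1/498215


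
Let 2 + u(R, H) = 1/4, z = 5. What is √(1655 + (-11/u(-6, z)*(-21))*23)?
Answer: I*√1381 ≈ 37.162*I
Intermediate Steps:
u(R, H) = -7/4 (u(R, H) = -2 + 1/4 = -2 + ¼ = -7/4)
√(1655 + (-11/u(-6, z)*(-21))*23) = √(1655 + (-11/(-7/4)*(-21))*23) = √(1655 + (-11*(-4/7)*(-21))*23) = √(1655 + ((44/7)*(-21))*23) = √(1655 - 132*23) = √(1655 - 3036) = √(-1381) = I*√1381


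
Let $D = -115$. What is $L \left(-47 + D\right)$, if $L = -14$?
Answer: $2268$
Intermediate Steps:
$L \left(-47 + D\right) = - 14 \left(-47 - 115\right) = \left(-14\right) \left(-162\right) = 2268$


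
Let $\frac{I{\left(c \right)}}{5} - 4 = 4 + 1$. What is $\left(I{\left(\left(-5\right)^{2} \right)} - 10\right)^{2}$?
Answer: $1225$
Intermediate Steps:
$I{\left(c \right)} = 45$ ($I{\left(c \right)} = 20 + 5 \left(4 + 1\right) = 20 + 5 \cdot 5 = 20 + 25 = 45$)
$\left(I{\left(\left(-5\right)^{2} \right)} - 10\right)^{2} = \left(45 - 10\right)^{2} = 35^{2} = 1225$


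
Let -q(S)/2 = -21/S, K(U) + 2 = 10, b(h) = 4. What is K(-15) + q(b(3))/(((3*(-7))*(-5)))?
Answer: 81/10 ≈ 8.1000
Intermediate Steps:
K(U) = 8 (K(U) = -2 + 10 = 8)
q(S) = 42/S (q(S) = -(-42)/S = 42/S)
K(-15) + q(b(3))/(((3*(-7))*(-5))) = 8 + (42/4)/(((3*(-7))*(-5))) = 8 + (42*(1/4))/((-21*(-5))) = 8 + (21/2)/105 = 8 + (21/2)*(1/105) = 8 + 1/10 = 81/10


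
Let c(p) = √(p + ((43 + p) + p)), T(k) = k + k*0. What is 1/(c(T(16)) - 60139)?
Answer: -60139/3616699230 - √91/3616699230 ≈ -1.6631e-5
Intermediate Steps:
T(k) = k (T(k) = k + 0 = k)
c(p) = √(43 + 3*p) (c(p) = √(p + (43 + 2*p)) = √(43 + 3*p))
1/(c(T(16)) - 60139) = 1/(√(43 + 3*16) - 60139) = 1/(√(43 + 48) - 60139) = 1/(√91 - 60139) = 1/(-60139 + √91)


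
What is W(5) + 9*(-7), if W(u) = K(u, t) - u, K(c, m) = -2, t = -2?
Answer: -70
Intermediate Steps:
W(u) = -2 - u
W(5) + 9*(-7) = (-2 - 1*5) + 9*(-7) = (-2 - 5) - 63 = -7 - 63 = -70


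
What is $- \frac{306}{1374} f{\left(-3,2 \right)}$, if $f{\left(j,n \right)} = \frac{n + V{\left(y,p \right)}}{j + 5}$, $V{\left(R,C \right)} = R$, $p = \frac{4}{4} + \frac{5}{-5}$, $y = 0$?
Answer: $- \frac{51}{229} \approx -0.22271$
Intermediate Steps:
$p = 0$ ($p = 4 \cdot \frac{1}{4} + 5 \left(- \frac{1}{5}\right) = 1 - 1 = 0$)
$f{\left(j,n \right)} = \frac{n}{5 + j}$ ($f{\left(j,n \right)} = \frac{n + 0}{j + 5} = \frac{n}{5 + j}$)
$- \frac{306}{1374} f{\left(-3,2 \right)} = - \frac{306}{1374} \frac{2}{5 - 3} = \left(-306\right) \frac{1}{1374} \cdot \frac{2}{2} = - \frac{51 \cdot 2 \cdot \frac{1}{2}}{229} = \left(- \frac{51}{229}\right) 1 = - \frac{51}{229}$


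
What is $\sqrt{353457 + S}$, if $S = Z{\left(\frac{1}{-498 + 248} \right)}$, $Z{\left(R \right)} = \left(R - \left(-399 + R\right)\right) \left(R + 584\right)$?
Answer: $\frac{\sqrt{1466178510}}{50} \approx 765.81$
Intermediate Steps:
$Z{\left(R \right)} = 233016 + 399 R$ ($Z{\left(R \right)} = 399 \left(584 + R\right) = 233016 + 399 R$)
$S = \frac{58253601}{250}$ ($S = 233016 + \frac{399}{-498 + 248} = 233016 + \frac{399}{-250} = 233016 + 399 \left(- \frac{1}{250}\right) = 233016 - \frac{399}{250} = \frac{58253601}{250} \approx 2.3301 \cdot 10^{5}$)
$\sqrt{353457 + S} = \sqrt{353457 + \frac{58253601}{250}} = \sqrt{\frac{146617851}{250}} = \frac{\sqrt{1466178510}}{50}$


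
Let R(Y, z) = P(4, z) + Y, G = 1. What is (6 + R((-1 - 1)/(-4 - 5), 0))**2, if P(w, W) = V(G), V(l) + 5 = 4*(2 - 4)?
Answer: 3721/81 ≈ 45.938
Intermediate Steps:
V(l) = -13 (V(l) = -5 + 4*(2 - 4) = -5 + 4*(-2) = -5 - 8 = -13)
P(w, W) = -13
R(Y, z) = -13 + Y
(6 + R((-1 - 1)/(-4 - 5), 0))**2 = (6 + (-13 + (-1 - 1)/(-4 - 5)))**2 = (6 + (-13 - 2/(-9)))**2 = (6 + (-13 - 2*(-1/9)))**2 = (6 + (-13 + 2/9))**2 = (6 - 115/9)**2 = (-61/9)**2 = 3721/81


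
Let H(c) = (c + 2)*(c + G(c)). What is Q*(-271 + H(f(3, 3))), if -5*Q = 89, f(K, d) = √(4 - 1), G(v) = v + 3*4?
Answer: 21449/5 - 1424*√3/5 ≈ 3796.5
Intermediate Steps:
G(v) = 12 + v (G(v) = v + 12 = 12 + v)
f(K, d) = √3
Q = -89/5 (Q = -⅕*89 = -89/5 ≈ -17.800)
H(c) = (2 + c)*(12 + 2*c) (H(c) = (c + 2)*(c + (12 + c)) = (2 + c)*(12 + 2*c))
Q*(-271 + H(f(3, 3))) = -89*(-271 + (24 + 2*(√3)² + 16*√3))/5 = -89*(-271 + (24 + 2*3 + 16*√3))/5 = -89*(-271 + (24 + 6 + 16*√3))/5 = -89*(-271 + (30 + 16*√3))/5 = -89*(-241 + 16*√3)/5 = 21449/5 - 1424*√3/5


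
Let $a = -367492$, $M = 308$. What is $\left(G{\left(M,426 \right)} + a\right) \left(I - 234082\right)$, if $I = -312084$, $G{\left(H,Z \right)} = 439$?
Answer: $200471868798$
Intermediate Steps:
$\left(G{\left(M,426 \right)} + a\right) \left(I - 234082\right) = \left(439 - 367492\right) \left(-312084 - 234082\right) = \left(-367053\right) \left(-546166\right) = 200471868798$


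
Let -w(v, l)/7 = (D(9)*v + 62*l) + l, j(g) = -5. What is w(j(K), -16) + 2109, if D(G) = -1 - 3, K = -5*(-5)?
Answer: 9025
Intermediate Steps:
K = 25
D(G) = -4
w(v, l) = -441*l + 28*v (w(v, l) = -7*((-4*v + 62*l) + l) = -7*(-4*v + 63*l) = -441*l + 28*v)
w(j(K), -16) + 2109 = (-441*(-16) + 28*(-5)) + 2109 = (7056 - 140) + 2109 = 6916 + 2109 = 9025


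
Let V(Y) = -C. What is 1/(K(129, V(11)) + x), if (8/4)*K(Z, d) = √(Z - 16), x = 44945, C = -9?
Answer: 179780/8080211987 - 2*√113/8080211987 ≈ 2.2247e-5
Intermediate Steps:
V(Y) = 9 (V(Y) = -1*(-9) = 9)
K(Z, d) = √(-16 + Z)/2 (K(Z, d) = √(Z - 16)/2 = √(-16 + Z)/2)
1/(K(129, V(11)) + x) = 1/(√(-16 + 129)/2 + 44945) = 1/(√113/2 + 44945) = 1/(44945 + √113/2)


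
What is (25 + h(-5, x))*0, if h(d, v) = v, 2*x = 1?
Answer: 0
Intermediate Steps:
x = ½ (x = (½)*1 = ½ ≈ 0.50000)
(25 + h(-5, x))*0 = (25 + ½)*0 = (51/2)*0 = 0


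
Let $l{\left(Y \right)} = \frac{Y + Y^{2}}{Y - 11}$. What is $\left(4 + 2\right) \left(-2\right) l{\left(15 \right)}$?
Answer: $-720$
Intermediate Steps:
$l{\left(Y \right)} = \frac{Y + Y^{2}}{-11 + Y}$
$\left(4 + 2\right) \left(-2\right) l{\left(15 \right)} = \left(4 + 2\right) \left(-2\right) \frac{15 \left(1 + 15\right)}{-11 + 15} = 6 \left(-2\right) 15 \cdot \frac{1}{4} \cdot 16 = - 12 \cdot 15 \cdot \frac{1}{4} \cdot 16 = \left(-12\right) 60 = -720$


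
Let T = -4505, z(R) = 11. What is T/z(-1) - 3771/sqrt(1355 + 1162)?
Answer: -4505/11 - 1257*sqrt(2517)/839 ≈ -484.71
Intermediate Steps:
T/z(-1) - 3771/sqrt(1355 + 1162) = -4505/11 - 3771/sqrt(1355 + 1162) = -4505*1/11 - 3771*sqrt(2517)/2517 = -4505/11 - 1257*sqrt(2517)/839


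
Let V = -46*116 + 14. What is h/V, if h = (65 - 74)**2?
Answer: -27/1774 ≈ -0.015220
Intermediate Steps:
h = 81 (h = (-9)**2 = 81)
V = -5322 (V = -5336 + 14 = -5322)
h/V = 81/(-5322) = 81*(-1/5322) = -27/1774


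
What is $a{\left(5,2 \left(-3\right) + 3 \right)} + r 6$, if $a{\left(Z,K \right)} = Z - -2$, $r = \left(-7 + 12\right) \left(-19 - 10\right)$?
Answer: $-863$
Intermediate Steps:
$r = -145$ ($r = 5 \left(-29\right) = -145$)
$a{\left(Z,K \right)} = 2 + Z$ ($a{\left(Z,K \right)} = Z + 2 = 2 + Z$)
$a{\left(5,2 \left(-3\right) + 3 \right)} + r 6 = \left(2 + 5\right) - 870 = 7 - 870 = -863$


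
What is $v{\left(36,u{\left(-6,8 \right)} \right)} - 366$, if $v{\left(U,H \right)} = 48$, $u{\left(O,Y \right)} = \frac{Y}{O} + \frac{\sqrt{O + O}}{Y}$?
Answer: $-318$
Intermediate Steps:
$u{\left(O,Y \right)} = \frac{Y}{O} + \frac{\sqrt{2} \sqrt{O}}{Y}$ ($u{\left(O,Y \right)} = \frac{Y}{O} + \frac{\sqrt{2 O}}{Y} = \frac{Y}{O} + \frac{\sqrt{2} \sqrt{O}}{Y}$)
$v{\left(36,u{\left(-6,8 \right)} \right)} - 366 = 48 - 366 = -318$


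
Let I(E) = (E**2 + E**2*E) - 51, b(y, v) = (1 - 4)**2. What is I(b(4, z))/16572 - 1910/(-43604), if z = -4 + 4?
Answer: 5395663/60217124 ≈ 0.089603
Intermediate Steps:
z = 0
b(y, v) = 9 (b(y, v) = (-3)**2 = 9)
I(E) = -51 + E**2 + E**3 (I(E) = (E**2 + E**3) - 51 = -51 + E**2 + E**3)
I(b(4, z))/16572 - 1910/(-43604) = (-51 + 9**2 + 9**3)/16572 - 1910/(-43604) = (-51 + 81 + 729)*(1/16572) - 1910*(-1/43604) = 759*(1/16572) + 955/21802 = 253/5524 + 955/21802 = 5395663/60217124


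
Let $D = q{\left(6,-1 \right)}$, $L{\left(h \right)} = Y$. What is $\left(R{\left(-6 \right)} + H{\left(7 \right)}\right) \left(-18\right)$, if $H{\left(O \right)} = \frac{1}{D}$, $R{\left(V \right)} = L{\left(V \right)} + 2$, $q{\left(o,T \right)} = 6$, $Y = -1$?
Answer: $-21$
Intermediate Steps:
$L{\left(h \right)} = -1$
$D = 6$
$R{\left(V \right)} = 1$ ($R{\left(V \right)} = -1 + 2 = 1$)
$H{\left(O \right)} = \frac{1}{6}$
$\left(R{\left(-6 \right)} + H{\left(7 \right)}\right) \left(-18\right) = \left(1 + \frac{1}{6}\right) \left(-18\right) = \frac{7}{6} \left(-18\right) = -21$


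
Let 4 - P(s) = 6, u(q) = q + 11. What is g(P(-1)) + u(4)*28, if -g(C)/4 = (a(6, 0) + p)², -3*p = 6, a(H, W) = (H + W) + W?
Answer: 356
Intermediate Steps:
a(H, W) = H + 2*W
p = -2 (p = -⅓*6 = -2)
u(q) = 11 + q
P(s) = -2 (P(s) = 4 - 1*6 = 4 - 6 = -2)
g(C) = -64 (g(C) = -4*((6 + 2*0) - 2)² = -4*((6 + 0) - 2)² = -4*(6 - 2)² = -4*4² = -4*16 = -64)
g(P(-1)) + u(4)*28 = -64 + (11 + 4)*28 = -64 + 15*28 = -64 + 420 = 356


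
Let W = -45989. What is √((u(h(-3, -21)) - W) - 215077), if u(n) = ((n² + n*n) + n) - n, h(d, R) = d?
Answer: I*√169070 ≈ 411.18*I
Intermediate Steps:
u(n) = 2*n² (u(n) = ((n² + n²) + n) - n = (2*n² + n) - n = (n + 2*n²) - n = 2*n²)
√((u(h(-3, -21)) - W) - 215077) = √((2*(-3)² - 1*(-45989)) - 215077) = √((2*9 + 45989) - 215077) = √((18 + 45989) - 215077) = √(46007 - 215077) = √(-169070) = I*√169070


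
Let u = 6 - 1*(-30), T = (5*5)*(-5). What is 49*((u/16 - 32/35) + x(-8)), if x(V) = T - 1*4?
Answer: -125111/20 ≈ -6255.5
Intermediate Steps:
T = -125 (T = 25*(-5) = -125)
u = 36 (u = 6 + 30 = 36)
x(V) = -129 (x(V) = -125 - 1*4 = -125 - 4 = -129)
49*((u/16 - 32/35) + x(-8)) = 49*((36/16 - 32/35) - 129) = 49*((36*(1/16) - 32*1/35) - 129) = 49*((9/4 - 32/35) - 129) = 49*(187/140 - 129) = 49*(-17873/140) = -125111/20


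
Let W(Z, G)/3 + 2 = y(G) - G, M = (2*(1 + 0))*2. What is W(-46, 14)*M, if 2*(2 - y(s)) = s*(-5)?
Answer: 252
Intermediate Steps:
y(s) = 2 + 5*s/2 (y(s) = 2 - s*(-5)/2 = 2 - (-5)*s/2 = 2 + 5*s/2)
M = 4 (M = (2*1)*2 = 2*2 = 4)
W(Z, G) = 9*G/2 (W(Z, G) = -6 + 3*((2 + 5*G/2) - G) = -6 + 3*(2 + 3*G/2) = -6 + (6 + 9*G/2) = 9*G/2)
W(-46, 14)*M = ((9/2)*14)*4 = 63*4 = 252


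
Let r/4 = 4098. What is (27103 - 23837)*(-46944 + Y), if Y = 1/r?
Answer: -1256603374751/8196 ≈ -1.5332e+8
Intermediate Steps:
r = 16392 (r = 4*4098 = 16392)
Y = 1/16392 ≈ 6.1005e-5
(27103 - 23837)*(-46944 + Y) = (27103 - 23837)*(-46944 + 1/16392) = 3266*(-769506047/16392) = -1256603374751/8196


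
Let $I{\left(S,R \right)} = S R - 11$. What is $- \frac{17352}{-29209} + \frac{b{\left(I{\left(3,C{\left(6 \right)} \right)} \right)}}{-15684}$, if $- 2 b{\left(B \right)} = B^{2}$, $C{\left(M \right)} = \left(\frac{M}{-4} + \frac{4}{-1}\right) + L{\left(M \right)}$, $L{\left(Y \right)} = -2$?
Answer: $\frac{2308309345}{3664911648} \approx 0.62984$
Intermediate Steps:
$C{\left(M \right)} = -6 - \frac{M}{4}$ ($C{\left(M \right)} = \left(\frac{M}{-4} + \frac{4}{-1}\right) - 2 = \left(M \left(- \frac{1}{4}\right) + 4 \left(-1\right)\right) - 2 = \left(- \frac{M}{4} - 4\right) - 2 = \left(-4 - \frac{M}{4}\right) - 2 = -6 - \frac{M}{4}$)
$I{\left(S,R \right)} = -11 + R S$ ($I{\left(S,R \right)} = R S - 11 = -11 + R S$)
$b{\left(B \right)} = - \frac{B^{2}}{2}$
$- \frac{17352}{-29209} + \frac{b{\left(I{\left(3,C{\left(6 \right)} \right)} \right)}}{-15684} = - \frac{17352}{-29209} + \frac{\left(- \frac{1}{2}\right) \left(-11 + \left(-6 - \frac{3}{2}\right) 3\right)^{2}}{-15684} = \left(-17352\right) \left(- \frac{1}{29209}\right) + - \frac{\left(-11 + \left(-6 - \frac{3}{2}\right) 3\right)^{2}}{2} \left(- \frac{1}{15684}\right) = \frac{17352}{29209} + - \frac{\left(-11 - \frac{45}{2}\right)^{2}}{2} \left(- \frac{1}{15684}\right) = \frac{17352}{29209} + - \frac{\left(- \frac{67}{2}\right)^{2}}{2} \left(- \frac{1}{15684}\right) = \frac{17352}{29209} + \left(- \frac{1}{2}\right) \frac{4489}{4} \left(- \frac{1}{15684}\right) = \frac{17352}{29209} - - \frac{4489}{125472} = \frac{17352}{29209} + \frac{4489}{125472} = \frac{2308309345}{3664911648}$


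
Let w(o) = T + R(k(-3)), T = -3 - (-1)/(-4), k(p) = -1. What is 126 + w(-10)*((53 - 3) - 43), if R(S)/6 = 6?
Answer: 1421/4 ≈ 355.25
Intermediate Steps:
R(S) = 36 (R(S) = 6*6 = 36)
T = -13/4 (T = -3 - (-1)*(-1)/4 = -3 - 1*¼ = -3 - ¼ = -13/4 ≈ -3.2500)
w(o) = 131/4 (w(o) = -13/4 + 36 = 131/4)
126 + w(-10)*((53 - 3) - 43) = 126 + 131*((53 - 3) - 43)/4 = 126 + 131*(50 - 43)/4 = 126 + (131/4)*7 = 126 + 917/4 = 1421/4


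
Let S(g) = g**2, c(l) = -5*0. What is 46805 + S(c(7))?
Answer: 46805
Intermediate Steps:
c(l) = 0
46805 + S(c(7)) = 46805 + 0**2 = 46805 + 0 = 46805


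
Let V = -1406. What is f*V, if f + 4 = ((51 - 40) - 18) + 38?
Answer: -37962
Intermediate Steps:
f = 27 (f = -4 + (((51 - 40) - 18) + 38) = -4 + ((11 - 18) + 38) = -4 + (-7 + 38) = -4 + 31 = 27)
f*V = 27*(-1406) = -37962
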